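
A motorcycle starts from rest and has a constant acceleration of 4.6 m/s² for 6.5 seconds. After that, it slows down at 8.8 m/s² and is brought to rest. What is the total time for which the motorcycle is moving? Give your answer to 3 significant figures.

9.90 s

Phase 1 (accelerating): v₀ = 0 m/s, a = 4.6 m/s².
v = v₀ + at = 0 + (4.6)(6.5) = 29.9 m/s
Δx = v₀t + ½at² = 0·6.5 + 0.5·4.6·6.5² = 97.2 m

Phase 2 (decelerating): v₀ = 29.9 m/s, a = -8.8 m/s².
v = v₀ + at → t = (0 − 29.9) / -8.8 = 3.40 s
v² = v₀² + 2aΔx → Δx = (0² − 29.9²)/(2·-8.8) = 50.8 m
Total time = 6.50 + 3.40 = 9.90 s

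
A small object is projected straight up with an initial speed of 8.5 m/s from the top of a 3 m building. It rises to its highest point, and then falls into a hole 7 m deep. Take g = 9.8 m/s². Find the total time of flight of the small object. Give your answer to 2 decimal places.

Phase 1 (rising): v₀ = 8.50 m/s, a = -9.8 m/s².
v = v₀ + at → t = (0 − 8.50) / -9.8 = 0.867 s
v² = v₀² + 2aΔx → Δx = (0² − 8.50²)/(2·-9.8) = 3.69 m

Phase 2 (falling): v₀ = 0 m/s, a = -9.8 m/s².
Falls 13.7 m from rest: t = √(2·13.7/9.8) = 1.67 s; v = g·t = 16.4 m/s.
Total time = 0.867 + 1.67 = 2.54 s

2.54 s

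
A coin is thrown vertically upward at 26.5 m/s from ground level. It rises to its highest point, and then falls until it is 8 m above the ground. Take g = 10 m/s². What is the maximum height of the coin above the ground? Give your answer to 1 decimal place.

35.1 m

Phase 1 (rising): v₀ = 26.5 m/s, a = -10 m/s².
v = v₀ + at → t = (0 − 26.5) / -10 = 2.65 s
v² = v₀² + 2aΔx → Δx = (0² − 26.5²)/(2·-10) = 35.1 m
Maximum height = 35.1 m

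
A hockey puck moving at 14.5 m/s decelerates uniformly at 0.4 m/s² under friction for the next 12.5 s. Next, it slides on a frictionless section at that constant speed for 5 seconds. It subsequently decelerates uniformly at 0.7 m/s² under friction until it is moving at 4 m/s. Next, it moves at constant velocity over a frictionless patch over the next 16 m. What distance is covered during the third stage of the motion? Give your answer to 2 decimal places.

Phase 1 (decelerating): v₀ = 14.5 m/s, a = -0.4 m/s².
v = v₀ + at = 14.5 + (-0.4)(12.5) = 9.50 m/s
Δx = v₀t + ½at² = 14.5·12.5 + 0.5·-0.4·12.5² = 150 m

Phase 2 (constant speed): v₀ = 9.50 m/s, a = 0 m/s².
v = v₀ + at = 9.50 + (0)(5) = 9.50 m/s
Δx = v₀t + ½at² = 9.50·5 + 0.5·0·5² = 47.5 m

Phase 3 (decelerating): v₀ = 9.50 m/s, a = -0.7 m/s².
v = v₀ + at → t = (4 − 9.50) / -0.7 = 7.86 s
v² = v₀² + 2aΔx → Δx = (4² − 9.50²)/(2·-0.7) = 53.0 m
Distance in phase 3 = 53.0 m

53.04 m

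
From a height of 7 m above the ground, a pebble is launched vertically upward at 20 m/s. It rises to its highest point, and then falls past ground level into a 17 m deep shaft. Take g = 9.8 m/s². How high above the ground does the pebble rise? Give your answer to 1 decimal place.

27.4 m

Phase 1 (rising): v₀ = 20.0 m/s, a = -9.8 m/s².
v = v₀ + at → t = (0 − 20.0) / -9.8 = 2.04 s
v² = v₀² + 2aΔx → Δx = (0² − 20.0²)/(2·-9.8) = 20.4 m
Maximum height = 7 + 20.4 = 27.4 m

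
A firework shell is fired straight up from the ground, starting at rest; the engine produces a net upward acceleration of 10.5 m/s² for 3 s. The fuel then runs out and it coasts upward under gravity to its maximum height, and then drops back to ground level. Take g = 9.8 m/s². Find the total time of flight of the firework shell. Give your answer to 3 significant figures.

Phase 1 (powered ascent): v₀ = 0 m/s, a = 10.5 m/s².
v = v₀ + at = 0 + (10.5)(3) = 31.5 m/s
Δx = v₀t + ½at² = 0·3 + 0.5·10.5·3² = 47.2 m

Phase 2 (coasting upward): v₀ = 31.5 m/s, a = -9.8 m/s².
v = v₀ + at → t = (0 − 31.5) / -9.8 = 3.21 s
v² = v₀² + 2aΔx → Δx = (0² − 31.5²)/(2·-9.8) = 50.6 m

Phase 3 (free fall): v₀ = 0 m/s, a = -9.8 m/s².
Falls 97.9 m from rest: t = √(2·97.9/9.8) = 4.47 s; v = g·t = 43.8 m/s.
Total time = 3.00 + 3.21 + 4.47 = 10.7 s

10.7 s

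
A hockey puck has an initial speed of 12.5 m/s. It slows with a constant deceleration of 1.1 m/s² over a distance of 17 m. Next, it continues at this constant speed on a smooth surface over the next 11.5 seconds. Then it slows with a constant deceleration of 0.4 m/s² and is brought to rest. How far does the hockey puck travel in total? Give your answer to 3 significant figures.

291 m

Phase 1 (decelerating): v₀ = 12.5 m/s, a = -1.1 m/s².
v² = v₀² + 2aΔx = 12.5² + 2·-1.1·17 = 119 → v = 10.9 m/s
t = (v − v₀)/a = (10.9 − 12.5)/-1.1 = 1.45 s

Phase 2 (constant speed): v₀ = 10.9 m/s, a = 0 m/s².
v = v₀ + at = 10.9 + (0)(11.5) = 10.9 m/s
Δx = v₀t + ½at² = 10.9·11.5 + 0.5·0·11.5² = 125 m

Phase 3 (decelerating): v₀ = 10.9 m/s, a = -0.4 m/s².
v = v₀ + at → t = (0 − 10.9) / -0.4 = 27.3 s
v² = v₀² + 2aΔx → Δx = (0² − 10.9²)/(2·-0.4) = 149 m
Total distance = 17.0 + 125 + 149 = 291 m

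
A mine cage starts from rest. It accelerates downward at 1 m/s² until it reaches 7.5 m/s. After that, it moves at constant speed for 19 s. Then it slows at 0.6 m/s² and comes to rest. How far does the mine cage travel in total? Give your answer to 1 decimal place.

Phase 1 (accelerating): v₀ = 0 m/s, a = 1 m/s².
v = v₀ + at → t = (7.5 − 0) / 1 = 7.50 s
v² = v₀² + 2aΔx → Δx = (7.5² − 0²)/(2·1) = 28.1 m

Phase 2 (constant speed): v₀ = 7.50 m/s, a = 0 m/s².
v = v₀ + at = 7.50 + (0)(19) = 7.50 m/s
Δx = v₀t + ½at² = 7.50·19 + 0.5·0·19² = 142 m

Phase 3 (decelerating): v₀ = 7.50 m/s, a = -0.6 m/s².
v = v₀ + at → t = (0 − 7.50) / -0.6 = 12.5 s
v² = v₀² + 2aΔx → Δx = (0² − 7.50²)/(2·-0.6) = 46.9 m
Total distance = 28.1 + 142 + 46.9 = 218 m

217.5 m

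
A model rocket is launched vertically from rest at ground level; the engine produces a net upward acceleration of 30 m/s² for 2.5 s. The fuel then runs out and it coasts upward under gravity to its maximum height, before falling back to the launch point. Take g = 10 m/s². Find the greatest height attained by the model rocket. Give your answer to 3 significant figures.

375 m

Phase 1 (powered ascent): v₀ = 0 m/s, a = 30 m/s².
v = v₀ + at = 0 + (30)(2.5) = 75.0 m/s
Δx = v₀t + ½at² = 0·2.5 + 0.5·30·2.5² = 93.8 m

Phase 2 (coasting upward): v₀ = 75.0 m/s, a = -10 m/s².
v = v₀ + at → t = (0 − 75.0) / -10 = 7.50 s
v² = v₀² + 2aΔx → Δx = (0² − 75.0²)/(2·-10) = 281 m
Maximum height = 93.8 + 281 = 375 m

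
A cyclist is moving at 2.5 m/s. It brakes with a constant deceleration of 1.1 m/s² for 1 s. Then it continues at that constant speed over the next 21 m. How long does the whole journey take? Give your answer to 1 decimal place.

Phase 1 (decelerating): v₀ = 2.50 m/s, a = -1.1 m/s².
v = v₀ + at = 2.50 + (-1.1)(1) = 1.40 m/s
Δx = v₀t + ½at² = 2.50·1 + 0.5·-1.1·1² = 1.95 m

Phase 2 (constant speed): v₀ = 1.40 m/s, a = 0 m/s².
Constant speed: t = d/v = 21/1.40 = 15.0 s
Total time = 1.00 + 15.0 = 16.0 s

16.0 s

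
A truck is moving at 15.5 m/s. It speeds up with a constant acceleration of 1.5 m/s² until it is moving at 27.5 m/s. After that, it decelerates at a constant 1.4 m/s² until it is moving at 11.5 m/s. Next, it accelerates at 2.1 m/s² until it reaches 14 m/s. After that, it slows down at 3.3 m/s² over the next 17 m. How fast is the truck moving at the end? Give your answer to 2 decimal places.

9.15 m/s

Phase 1 (accelerating): v₀ = 15.5 m/s, a = 1.5 m/s².
v = v₀ + at → t = (27.5 − 15.5) / 1.5 = 8.00 s
v² = v₀² + 2aΔx → Δx = (27.5² − 15.5²)/(2·1.5) = 172 m

Phase 2 (decelerating): v₀ = 27.5 m/s, a = -1.4 m/s².
v = v₀ + at → t = (11.5 − 27.5) / -1.4 = 11.4 s
v² = v₀² + 2aΔx → Δx = (11.5² − 27.5²)/(2·-1.4) = 223 m

Phase 3 (accelerating): v₀ = 11.5 m/s, a = 2.1 m/s².
v = v₀ + at → t = (14 − 11.5) / 2.1 = 1.19 s
v² = v₀² + 2aΔx → Δx = (14² − 11.5²)/(2·2.1) = 15.2 m

Phase 4 (decelerating): v₀ = 14.0 m/s, a = -3.3 m/s².
v² = v₀² + 2aΔx = 14.0² + 2·-3.3·17 = 83.8 → v = 9.15 m/s
t = (v − v₀)/a = (9.15 − 14.0)/-3.3 = 1.47 s
Final speed = 9.15 m/s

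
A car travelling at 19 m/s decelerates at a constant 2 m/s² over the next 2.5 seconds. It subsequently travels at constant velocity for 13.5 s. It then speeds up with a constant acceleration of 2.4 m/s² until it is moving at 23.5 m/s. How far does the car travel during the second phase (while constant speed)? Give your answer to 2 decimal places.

189.00 m

Phase 1 (decelerating): v₀ = 19.0 m/s, a = -2 m/s².
v = v₀ + at = 19.0 + (-2)(2.5) = 14.0 m/s
Δx = v₀t + ½at² = 19.0·2.5 + 0.5·-2·2.5² = 41.2 m

Phase 2 (constant speed): v₀ = 14.0 m/s, a = 0 m/s².
v = v₀ + at = 14.0 + (0)(13.5) = 14.0 m/s
Δx = v₀t + ½at² = 14.0·13.5 + 0.5·0·13.5² = 189 m
Distance in phase 2 = 189 m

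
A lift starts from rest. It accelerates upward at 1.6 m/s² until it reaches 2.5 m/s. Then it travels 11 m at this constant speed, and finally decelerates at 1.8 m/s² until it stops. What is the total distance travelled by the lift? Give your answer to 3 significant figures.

Phase 1 (accelerating): v₀ = 0 m/s, a = 1.6 m/s².
v = v₀ + at → t = (2.5 − 0) / 1.6 = 1.56 s
v² = v₀² + 2aΔx → Δx = (2.5² − 0²)/(2·1.6) = 1.95 m

Phase 2 (constant speed): v₀ = 2.50 m/s, a = 0 m/s².
Constant speed: t = d/v = 11/2.50 = 4.40 s

Phase 3 (decelerating): v₀ = 2.50 m/s, a = -1.8 m/s².
v = v₀ + at → t = (0 − 2.50) / -1.8 = 1.39 s
v² = v₀² + 2aΔx → Δx = (0² − 2.50²)/(2·-1.8) = 1.74 m
Total distance = 1.95 + 11.0 + 1.74 = 14.7 m

14.7 m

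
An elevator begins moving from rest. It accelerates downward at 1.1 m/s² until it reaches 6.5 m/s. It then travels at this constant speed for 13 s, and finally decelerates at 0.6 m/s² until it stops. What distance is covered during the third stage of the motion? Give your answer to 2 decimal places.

Phase 1 (accelerating): v₀ = 0 m/s, a = 1.1 m/s².
v = v₀ + at → t = (6.5 − 0) / 1.1 = 5.91 s
v² = v₀² + 2aΔx → Δx = (6.5² − 0²)/(2·1.1) = 19.2 m

Phase 2 (constant speed): v₀ = 6.50 m/s, a = 0 m/s².
v = v₀ + at = 6.50 + (0)(13) = 6.50 m/s
Δx = v₀t + ½at² = 6.50·13 + 0.5·0·13² = 84.5 m

Phase 3 (decelerating): v₀ = 6.50 m/s, a = -0.6 m/s².
v = v₀ + at → t = (0 − 6.50) / -0.6 = 10.8 s
v² = v₀² + 2aΔx → Δx = (0² − 6.50²)/(2·-0.6) = 35.2 m
Distance in phase 3 = 35.2 m

35.21 m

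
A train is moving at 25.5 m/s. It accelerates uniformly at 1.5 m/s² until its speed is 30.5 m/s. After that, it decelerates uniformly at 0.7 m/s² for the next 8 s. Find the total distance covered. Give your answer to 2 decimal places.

314.93 m

Phase 1 (accelerating): v₀ = 25.5 m/s, a = 1.5 m/s².
v = v₀ + at → t = (30.5 − 25.5) / 1.5 = 3.33 s
v² = v₀² + 2aΔx → Δx = (30.5² − 25.5²)/(2·1.5) = 93.3 m

Phase 2 (decelerating): v₀ = 30.5 m/s, a = -0.7 m/s².
v = v₀ + at = 30.5 + (-0.7)(8) = 24.9 m/s
Δx = v₀t + ½at² = 30.5·8 + 0.5·-0.7·8² = 222 m
Total distance = 93.3 + 222 = 315 m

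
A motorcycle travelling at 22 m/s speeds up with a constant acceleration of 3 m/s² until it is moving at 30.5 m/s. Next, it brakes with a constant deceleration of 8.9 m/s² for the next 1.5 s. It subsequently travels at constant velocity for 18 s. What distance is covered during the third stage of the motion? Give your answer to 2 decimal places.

308.70 m

Phase 1 (accelerating): v₀ = 22.0 m/s, a = 3 m/s².
v = v₀ + at → t = (30.5 − 22.0) / 3 = 2.83 s
v² = v₀² + 2aΔx → Δx = (30.5² − 22.0²)/(2·3) = 74.4 m

Phase 2 (decelerating): v₀ = 30.5 m/s, a = -8.9 m/s².
v = v₀ + at = 30.5 + (-8.9)(1.5) = 17.1 m/s
Δx = v₀t + ½at² = 30.5·1.5 + 0.5·-8.9·1.5² = 35.7 m

Phase 3 (constant speed): v₀ = 17.1 m/s, a = 0 m/s².
v = v₀ + at = 17.1 + (0)(18) = 17.1 m/s
Δx = v₀t + ½at² = 17.1·18 + 0.5·0·18² = 309 m
Distance in phase 3 = 309 m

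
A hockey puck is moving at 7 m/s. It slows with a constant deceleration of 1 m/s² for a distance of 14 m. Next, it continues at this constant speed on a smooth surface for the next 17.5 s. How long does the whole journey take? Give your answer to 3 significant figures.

19.9 s

Phase 1 (decelerating): v₀ = 7.00 m/s, a = -1 m/s².
v² = v₀² + 2aΔx = 7.00² + 2·-1·14 = 21.0 → v = 4.58 m/s
t = (v − v₀)/a = (4.58 − 7.00)/-1 = 2.42 s

Phase 2 (constant speed): v₀ = 4.58 m/s, a = 0 m/s².
v = v₀ + at = 4.58 + (0)(17.5) = 4.58 m/s
Δx = v₀t + ½at² = 4.58·17.5 + 0.5·0·17.5² = 80.2 m
Total time = 2.42 + 17.5 = 19.9 s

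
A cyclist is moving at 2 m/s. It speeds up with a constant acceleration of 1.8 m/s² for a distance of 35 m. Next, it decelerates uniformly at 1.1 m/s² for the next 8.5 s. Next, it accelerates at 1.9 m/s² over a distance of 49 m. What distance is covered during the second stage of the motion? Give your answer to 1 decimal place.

57.2 m

Phase 1 (accelerating): v₀ = 2.00 m/s, a = 1.8 m/s².
v² = v₀² + 2aΔx = 2.00² + 2·1.8·35 = 130 → v = 11.4 m/s
t = (v − v₀)/a = (11.4 − 2.00)/1.8 = 5.22 s

Phase 2 (decelerating): v₀ = 11.4 m/s, a = -1.1 m/s².
v = v₀ + at = 11.4 + (-1.1)(8.5) = 2.05 m/s
Δx = v₀t + ½at² = 11.4·8.5 + 0.5·-1.1·8.5² = 57.2 m
Distance in phase 2 = 57.2 m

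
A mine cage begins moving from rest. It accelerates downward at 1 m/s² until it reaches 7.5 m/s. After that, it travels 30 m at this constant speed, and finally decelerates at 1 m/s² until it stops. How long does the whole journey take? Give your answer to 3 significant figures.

19.0 s

Phase 1 (accelerating): v₀ = 0 m/s, a = 1 m/s².
v = v₀ + at → t = (7.5 − 0) / 1 = 7.50 s
v² = v₀² + 2aΔx → Δx = (7.5² − 0²)/(2·1) = 28.1 m

Phase 2 (constant speed): v₀ = 7.50 m/s, a = 0 m/s².
Constant speed: t = d/v = 30/7.50 = 4.00 s

Phase 3 (decelerating): v₀ = 7.50 m/s, a = -1 m/s².
v = v₀ + at → t = (0 − 7.50) / -1 = 7.50 s
v² = v₀² + 2aΔx → Δx = (0² − 7.50²)/(2·-1) = 28.1 m
Total time = 7.50 + 4.00 + 7.50 = 19.0 s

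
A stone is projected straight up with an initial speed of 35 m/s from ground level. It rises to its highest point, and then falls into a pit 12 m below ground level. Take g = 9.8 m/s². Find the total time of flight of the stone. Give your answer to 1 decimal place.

Phase 1 (rising): v₀ = 35.0 m/s, a = -9.8 m/s².
v = v₀ + at → t = (0 − 35.0) / -9.8 = 3.57 s
v² = v₀² + 2aΔx → Δx = (0² − 35.0²)/(2·-9.8) = 62.5 m

Phase 2 (falling): v₀ = 0 m/s, a = -9.8 m/s².
Falls 74.5 m from rest: t = √(2·74.5/9.8) = 3.90 s; v = g·t = 38.2 m/s.
Total time = 3.57 + 3.90 = 7.47 s

7.5 s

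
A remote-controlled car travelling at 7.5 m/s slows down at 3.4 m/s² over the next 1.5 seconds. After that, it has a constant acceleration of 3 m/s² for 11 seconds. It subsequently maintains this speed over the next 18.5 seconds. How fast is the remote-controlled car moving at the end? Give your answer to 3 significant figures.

35.4 m/s

Phase 1 (decelerating): v₀ = 7.50 m/s, a = -3.4 m/s².
v = v₀ + at = 7.50 + (-3.4)(1.5) = 2.40 m/s
Δx = v₀t + ½at² = 7.50·1.5 + 0.5·-3.4·1.5² = 7.43 m

Phase 2 (accelerating): v₀ = 2.40 m/s, a = 3 m/s².
v = v₀ + at = 2.40 + (3)(11) = 35.4 m/s
Δx = v₀t + ½at² = 2.40·11 + 0.5·3·11² = 208 m

Phase 3 (constant speed): v₀ = 35.4 m/s, a = 0 m/s².
v = v₀ + at = 35.4 + (0)(18.5) = 35.4 m/s
Δx = v₀t + ½at² = 35.4·18.5 + 0.5·0·18.5² = 655 m
Final speed = 35.4 m/s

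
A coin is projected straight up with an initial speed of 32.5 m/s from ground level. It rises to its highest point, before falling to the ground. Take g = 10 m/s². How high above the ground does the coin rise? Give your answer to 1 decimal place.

Phase 1 (rising): v₀ = 32.5 m/s, a = -10 m/s².
v = v₀ + at → t = (0 − 32.5) / -10 = 3.25 s
v² = v₀² + 2aΔx → Δx = (0² − 32.5²)/(2·-10) = 52.8 m
Maximum height = 52.8 m

52.8 m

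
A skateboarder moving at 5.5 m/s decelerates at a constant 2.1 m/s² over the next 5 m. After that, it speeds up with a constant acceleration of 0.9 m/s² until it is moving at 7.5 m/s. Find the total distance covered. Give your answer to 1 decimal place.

31.1 m

Phase 1 (decelerating): v₀ = 5.50 m/s, a = -2.1 m/s².
v² = v₀² + 2aΔx = 5.50² + 2·-2.1·5 = 9.25 → v = 3.04 m/s
t = (v − v₀)/a = (3.04 − 5.50)/-2.1 = 1.17 s

Phase 2 (accelerating): v₀ = 3.04 m/s, a = 0.9 m/s².
v = v₀ + at → t = (7.5 − 3.04) / 0.9 = 4.95 s
v² = v₀² + 2aΔx → Δx = (7.5² − 3.04²)/(2·0.9) = 26.1 m
Total distance = 5.00 + 26.1 = 31.1 m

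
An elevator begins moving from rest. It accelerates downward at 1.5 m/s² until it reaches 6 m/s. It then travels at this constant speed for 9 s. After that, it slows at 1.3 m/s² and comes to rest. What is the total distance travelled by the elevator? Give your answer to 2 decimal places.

79.85 m

Phase 1 (accelerating): v₀ = 0 m/s, a = 1.5 m/s².
v = v₀ + at → t = (6 − 0) / 1.5 = 4.00 s
v² = v₀² + 2aΔx → Δx = (6² − 0²)/(2·1.5) = 12.0 m

Phase 2 (constant speed): v₀ = 6.00 m/s, a = 0 m/s².
v = v₀ + at = 6.00 + (0)(9) = 6.00 m/s
Δx = v₀t + ½at² = 6.00·9 + 0.5·0·9² = 54.0 m

Phase 3 (decelerating): v₀ = 6.00 m/s, a = -1.3 m/s².
v = v₀ + at → t = (0 − 6.00) / -1.3 = 4.62 s
v² = v₀² + 2aΔx → Δx = (0² − 6.00²)/(2·-1.3) = 13.8 m
Total distance = 12.0 + 54.0 + 13.8 = 79.8 m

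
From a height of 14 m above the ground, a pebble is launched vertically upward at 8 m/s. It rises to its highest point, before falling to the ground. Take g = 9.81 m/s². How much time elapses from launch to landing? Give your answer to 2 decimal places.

Phase 1 (rising): v₀ = 8.00 m/s, a = -9.81 m/s².
v = v₀ + at → t = (0 − 8.00) / -9.81 = 0.815 s
v² = v₀² + 2aΔx → Δx = (0² − 8.00²)/(2·-9.81) = 3.26 m

Phase 2 (falling): v₀ = 0 m/s, a = -9.81 m/s².
Falls 17.3 m from rest: t = √(2·17.3/9.81) = 1.88 s; v = g·t = 18.4 m/s.
Total time = 0.815 + 1.88 = 2.69 s

2.69 s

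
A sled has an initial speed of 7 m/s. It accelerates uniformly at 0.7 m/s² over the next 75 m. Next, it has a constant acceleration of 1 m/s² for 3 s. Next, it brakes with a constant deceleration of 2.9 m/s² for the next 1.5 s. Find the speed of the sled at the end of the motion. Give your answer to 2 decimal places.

Phase 1 (accelerating): v₀ = 7.00 m/s, a = 0.7 m/s².
v² = v₀² + 2aΔx = 7.00² + 2·0.7·75 = 154 → v = 12.4 m/s
t = (v − v₀)/a = (12.4 − 7.00)/0.7 = 7.73 s

Phase 2 (accelerating): v₀ = 12.4 m/s, a = 1 m/s².
v = v₀ + at = 12.4 + (1)(3) = 15.4 m/s
Δx = v₀t + ½at² = 12.4·3 + 0.5·1·3² = 41.7 m

Phase 3 (decelerating): v₀ = 15.4 m/s, a = -2.9 m/s².
v = v₀ + at = 15.4 + (-2.9)(1.5) = 11.1 m/s
Δx = v₀t + ½at² = 15.4·1.5 + 0.5·-2.9·1.5² = 19.9 m
Final speed = 11.1 m/s

11.06 m/s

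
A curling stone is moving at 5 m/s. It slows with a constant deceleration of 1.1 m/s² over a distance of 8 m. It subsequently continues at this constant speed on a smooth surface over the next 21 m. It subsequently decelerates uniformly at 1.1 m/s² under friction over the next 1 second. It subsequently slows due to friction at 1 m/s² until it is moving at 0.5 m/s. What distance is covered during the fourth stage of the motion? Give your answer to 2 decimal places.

1.19 m

Phase 1 (decelerating): v₀ = 5.00 m/s, a = -1.1 m/s².
v² = v₀² + 2aΔx = 5.00² + 2·-1.1·8 = 7.40 → v = 2.72 m/s
t = (v − v₀)/a = (2.72 − 5.00)/-1.1 = 2.07 s

Phase 2 (constant speed): v₀ = 2.72 m/s, a = 0 m/s².
Constant speed: t = d/v = 21/2.72 = 7.72 s

Phase 3 (decelerating): v₀ = 2.72 m/s, a = -1.1 m/s².
v = v₀ + at = 2.72 + (-1.1)(1) = 1.62 m/s
Δx = v₀t + ½at² = 2.72·1 + 0.5·-1.1·1² = 2.17 m

Phase 4 (decelerating): v₀ = 1.62 m/s, a = -1 m/s².
v = v₀ + at → t = (0.5 − 1.62) / -1 = 1.12 s
v² = v₀² + 2aΔx → Δx = (0.5² − 1.62²)/(2·-1) = 1.19 m
Distance in phase 4 = 1.19 m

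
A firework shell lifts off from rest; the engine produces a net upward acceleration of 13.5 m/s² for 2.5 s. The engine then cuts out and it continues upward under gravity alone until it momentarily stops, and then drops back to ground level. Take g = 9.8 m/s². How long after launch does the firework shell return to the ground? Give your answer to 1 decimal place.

10.5 s

Phase 1 (powered ascent): v₀ = 0 m/s, a = 13.5 m/s².
v = v₀ + at = 0 + (13.5)(2.5) = 33.8 m/s
Δx = v₀t + ½at² = 0·2.5 + 0.5·13.5·2.5² = 42.2 m

Phase 2 (coasting upward): v₀ = 33.8 m/s, a = -9.8 m/s².
v = v₀ + at → t = (0 − 33.8) / -9.8 = 3.44 s
v² = v₀² + 2aΔx → Δx = (0² − 33.8²)/(2·-9.8) = 58.1 m

Phase 3 (free fall): v₀ = 0 m/s, a = -9.8 m/s².
Falls 100 m from rest: t = √(2·100/9.8) = 4.52 s; v = g·t = 44.3 m/s.
Total time = 2.50 + 3.44 + 4.52 = 10.5 s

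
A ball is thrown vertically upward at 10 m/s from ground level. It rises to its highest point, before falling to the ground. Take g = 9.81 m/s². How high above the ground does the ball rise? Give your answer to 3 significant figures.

Phase 1 (rising): v₀ = 10.0 m/s, a = -9.81 m/s².
v = v₀ + at → t = (0 − 10.0) / -9.81 = 1.02 s
v² = v₀² + 2aΔx → Δx = (0² − 10.0²)/(2·-9.81) = 5.10 m
Maximum height = 5.10 m

5.10 m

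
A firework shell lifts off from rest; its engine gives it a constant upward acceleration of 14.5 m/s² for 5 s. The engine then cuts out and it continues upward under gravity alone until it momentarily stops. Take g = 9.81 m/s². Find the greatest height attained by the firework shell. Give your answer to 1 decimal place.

449.2 m

Phase 1 (powered ascent): v₀ = 0 m/s, a = 14.5 m/s².
v = v₀ + at = 0 + (14.5)(5) = 72.5 m/s
Δx = v₀t + ½at² = 0·5 + 0.5·14.5·5² = 181 m

Phase 2 (coasting upward): v₀ = 72.5 m/s, a = -9.81 m/s².
v = v₀ + at → t = (0 − 72.5) / -9.81 = 7.39 s
v² = v₀² + 2aΔx → Δx = (0² − 72.5²)/(2·-9.81) = 268 m
Maximum height = 181 + 268 = 449 m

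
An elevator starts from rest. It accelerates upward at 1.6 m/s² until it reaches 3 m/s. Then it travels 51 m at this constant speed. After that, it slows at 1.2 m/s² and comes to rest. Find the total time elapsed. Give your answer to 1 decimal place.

21.4 s

Phase 1 (accelerating): v₀ = 0 m/s, a = 1.6 m/s².
v = v₀ + at → t = (3 − 0) / 1.6 = 1.88 s
v² = v₀² + 2aΔx → Δx = (3² − 0²)/(2·1.6) = 2.81 m

Phase 2 (constant speed): v₀ = 3.00 m/s, a = 0 m/s².
Constant speed: t = d/v = 51/3.00 = 17.0 s

Phase 3 (decelerating): v₀ = 3.00 m/s, a = -1.2 m/s².
v = v₀ + at → t = (0 − 3.00) / -1.2 = 2.50 s
v² = v₀² + 2aΔx → Δx = (0² − 3.00²)/(2·-1.2) = 3.75 m
Total time = 1.88 + 17.0 + 2.50 = 21.4 s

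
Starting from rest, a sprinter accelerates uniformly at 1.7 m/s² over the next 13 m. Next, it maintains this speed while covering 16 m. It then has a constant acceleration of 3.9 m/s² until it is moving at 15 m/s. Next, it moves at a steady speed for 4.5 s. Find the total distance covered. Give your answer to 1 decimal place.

119.7 m

Phase 1 (accelerating): v₀ = 0 m/s, a = 1.7 m/s².
v² = v₀² + 2aΔx = 0² + 2·1.7·13 = 44.2 → v = 6.65 m/s
t = (v − v₀)/a = (6.65 − 0)/1.7 = 3.91 s

Phase 2 (constant speed): v₀ = 6.65 m/s, a = 0 m/s².
Constant speed: t = d/v = 16/6.65 = 2.41 s

Phase 3 (accelerating): v₀ = 6.65 m/s, a = 3.9 m/s².
v = v₀ + at → t = (15 − 6.65) / 3.9 = 2.14 s
v² = v₀² + 2aΔx → Δx = (15² − 6.65²)/(2·3.9) = 23.2 m

Phase 4 (constant speed): v₀ = 15.0 m/s, a = 0 m/s².
v = v₀ + at = 15.0 + (0)(4.5) = 15.0 m/s
Δx = v₀t + ½at² = 15.0·4.5 + 0.5·0·4.5² = 67.5 m
Total distance = 13.0 + 16.0 + 23.2 + 67.5 = 120 m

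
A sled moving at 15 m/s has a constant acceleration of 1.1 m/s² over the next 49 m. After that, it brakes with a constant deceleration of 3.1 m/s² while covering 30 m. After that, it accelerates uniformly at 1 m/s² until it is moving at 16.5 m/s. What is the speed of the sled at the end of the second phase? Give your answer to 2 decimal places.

12.12 m/s

Phase 1 (accelerating): v₀ = 15.0 m/s, a = 1.1 m/s².
v² = v₀² + 2aΔx = 15.0² + 2·1.1·49 = 333 → v = 18.2 m/s
t = (v − v₀)/a = (18.2 − 15.0)/1.1 = 2.95 s

Phase 2 (decelerating): v₀ = 18.2 m/s, a = -3.1 m/s².
v² = v₀² + 2aΔx = 18.2² + 2·-3.1·30 = 147 → v = 12.1 m/s
t = (v − v₀)/a = (12.1 − 18.2)/-3.1 = 1.98 s
Speed at end of phase 2 = 12.1 m/s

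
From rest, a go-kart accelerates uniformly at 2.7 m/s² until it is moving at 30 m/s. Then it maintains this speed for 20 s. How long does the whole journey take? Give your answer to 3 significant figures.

31.1 s

Phase 1 (accelerating): v₀ = 0 m/s, a = 2.7 m/s².
v = v₀ + at → t = (30 − 0) / 2.7 = 11.1 s
v² = v₀² + 2aΔx → Δx = (30² − 0²)/(2·2.7) = 167 m

Phase 2 (constant speed): v₀ = 30.0 m/s, a = 0 m/s².
v = v₀ + at = 30.0 + (0)(20) = 30.0 m/s
Δx = v₀t + ½at² = 30.0·20 + 0.5·0·20² = 600 m
Total time = 11.1 + 20.0 = 31.1 s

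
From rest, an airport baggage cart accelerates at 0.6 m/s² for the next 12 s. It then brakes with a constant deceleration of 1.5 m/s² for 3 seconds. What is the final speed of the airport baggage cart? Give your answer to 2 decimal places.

2.70 m/s

Phase 1 (accelerating): v₀ = 0 m/s, a = 0.6 m/s².
v = v₀ + at = 0 + (0.6)(12) = 7.20 m/s
Δx = v₀t + ½at² = 0·12 + 0.5·0.6·12² = 43.2 m

Phase 2 (decelerating): v₀ = 7.20 m/s, a = -1.5 m/s².
v = v₀ + at = 7.20 + (-1.5)(3) = 2.70 m/s
Δx = v₀t + ½at² = 7.20·3 + 0.5·-1.5·3² = 14.8 m
Final speed = 2.70 m/s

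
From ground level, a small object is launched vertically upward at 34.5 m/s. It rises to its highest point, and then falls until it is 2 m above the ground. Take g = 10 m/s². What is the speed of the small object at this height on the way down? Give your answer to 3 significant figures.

33.9 m/s

Phase 1 (rising): v₀ = 34.5 m/s, a = -10 m/s².
v = v₀ + at → t = (0 − 34.5) / -10 = 3.45 s
v² = v₀² + 2aΔx → Δx = (0² − 34.5²)/(2·-10) = 59.5 m

Phase 2 (falling): v₀ = 0 m/s, a = -10 m/s².
Falls 57.5 m from rest: t = √(2·57.5/10) = 3.39 s; v = g·t = 33.9 m/s.
Final speed = 33.9 m/s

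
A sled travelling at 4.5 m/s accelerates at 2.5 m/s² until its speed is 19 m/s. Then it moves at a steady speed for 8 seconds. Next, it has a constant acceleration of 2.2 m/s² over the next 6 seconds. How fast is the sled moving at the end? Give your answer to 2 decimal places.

32.20 m/s

Phase 1 (accelerating): v₀ = 4.50 m/s, a = 2.5 m/s².
v = v₀ + at → t = (19 − 4.50) / 2.5 = 5.80 s
v² = v₀² + 2aΔx → Δx = (19² − 4.50²)/(2·2.5) = 68.2 m

Phase 2 (constant speed): v₀ = 19.0 m/s, a = 0 m/s².
v = v₀ + at = 19.0 + (0)(8) = 19.0 m/s
Δx = v₀t + ½at² = 19.0·8 + 0.5·0·8² = 152 m

Phase 3 (accelerating): v₀ = 19.0 m/s, a = 2.2 m/s².
v = v₀ + at = 19.0 + (2.2)(6) = 32.2 m/s
Δx = v₀t + ½at² = 19.0·6 + 0.5·2.2·6² = 154 m
Final speed = 32.2 m/s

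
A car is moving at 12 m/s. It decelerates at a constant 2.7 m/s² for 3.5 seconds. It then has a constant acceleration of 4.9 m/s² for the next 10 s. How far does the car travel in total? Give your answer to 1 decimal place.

296.0 m

Phase 1 (decelerating): v₀ = 12.0 m/s, a = -2.7 m/s².
v = v₀ + at = 12.0 + (-2.7)(3.5) = 2.55 m/s
Δx = v₀t + ½at² = 12.0·3.5 + 0.5·-2.7·3.5² = 25.5 m

Phase 2 (accelerating): v₀ = 2.55 m/s, a = 4.9 m/s².
v = v₀ + at = 2.55 + (4.9)(10) = 51.5 m/s
Δx = v₀t + ½at² = 2.55·10 + 0.5·4.9·10² = 270 m
Total distance = 25.5 + 270 = 296 m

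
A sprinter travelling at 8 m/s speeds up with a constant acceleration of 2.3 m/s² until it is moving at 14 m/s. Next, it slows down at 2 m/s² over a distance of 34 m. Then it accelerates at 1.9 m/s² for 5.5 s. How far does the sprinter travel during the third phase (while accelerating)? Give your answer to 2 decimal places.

71.34 m

Phase 1 (accelerating): v₀ = 8.00 m/s, a = 2.3 m/s².
v = v₀ + at → t = (14 − 8.00) / 2.3 = 2.61 s
v² = v₀² + 2aΔx → Δx = (14² − 8.00²)/(2·2.3) = 28.7 m

Phase 2 (decelerating): v₀ = 14.0 m/s, a = -2 m/s².
v² = v₀² + 2aΔx = 14.0² + 2·-2·34 = 60.0 → v = 7.75 m/s
t = (v − v₀)/a = (7.75 − 14.0)/-2 = 3.13 s

Phase 3 (accelerating): v₀ = 7.75 m/s, a = 1.9 m/s².
v = v₀ + at = 7.75 + (1.9)(5.5) = 18.2 m/s
Δx = v₀t + ½at² = 7.75·5.5 + 0.5·1.9·5.5² = 71.3 m
Distance in phase 3 = 71.3 m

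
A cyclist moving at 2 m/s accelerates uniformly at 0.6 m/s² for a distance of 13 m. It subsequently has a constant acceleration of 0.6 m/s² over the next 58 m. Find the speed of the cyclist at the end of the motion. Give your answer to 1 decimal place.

9.4 m/s

Phase 1 (accelerating): v₀ = 2.00 m/s, a = 0.6 m/s².
v² = v₀² + 2aΔx = 2.00² + 2·0.6·13 = 19.6 → v = 4.43 m/s
t = (v − v₀)/a = (4.43 − 2.00)/0.6 = 4.05 s

Phase 2 (accelerating): v₀ = 4.43 m/s, a = 0.6 m/s².
v² = v₀² + 2aΔx = 4.43² + 2·0.6·58 = 89.2 → v = 9.44 m/s
t = (v − v₀)/a = (9.44 − 4.43)/0.6 = 8.36 s
Final speed = 9.44 m/s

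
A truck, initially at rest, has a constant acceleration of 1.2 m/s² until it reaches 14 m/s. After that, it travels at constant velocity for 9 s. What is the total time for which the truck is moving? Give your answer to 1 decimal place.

Phase 1 (accelerating): v₀ = 0 m/s, a = 1.2 m/s².
v = v₀ + at → t = (14 − 0) / 1.2 = 11.7 s
v² = v₀² + 2aΔx → Δx = (14² − 0²)/(2·1.2) = 81.7 m

Phase 2 (constant speed): v₀ = 14.0 m/s, a = 0 m/s².
v = v₀ + at = 14.0 + (0)(9) = 14.0 m/s
Δx = v₀t + ½at² = 14.0·9 + 0.5·0·9² = 126 m
Total time = 11.7 + 9.00 = 20.7 s

20.7 s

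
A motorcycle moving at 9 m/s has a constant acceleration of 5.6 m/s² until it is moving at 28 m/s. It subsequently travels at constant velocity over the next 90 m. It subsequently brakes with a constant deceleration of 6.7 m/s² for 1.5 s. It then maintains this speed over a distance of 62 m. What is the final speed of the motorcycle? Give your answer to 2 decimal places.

Phase 1 (accelerating): v₀ = 9.00 m/s, a = 5.6 m/s².
v = v₀ + at → t = (28 − 9.00) / 5.6 = 3.39 s
v² = v₀² + 2aΔx → Δx = (28² − 9.00²)/(2·5.6) = 62.8 m

Phase 2 (constant speed): v₀ = 28.0 m/s, a = 0 m/s².
Constant speed: t = d/v = 90/28.0 = 3.21 s

Phase 3 (decelerating): v₀ = 28.0 m/s, a = -6.7 m/s².
v = v₀ + at = 28.0 + (-6.7)(1.5) = 17.9 m/s
Δx = v₀t + ½at² = 28.0·1.5 + 0.5·-6.7·1.5² = 34.5 m

Phase 4 (constant speed): v₀ = 17.9 m/s, a = 0 m/s².
Constant speed: t = d/v = 62/17.9 = 3.45 s
Final speed = 17.9 m/s

17.95 m/s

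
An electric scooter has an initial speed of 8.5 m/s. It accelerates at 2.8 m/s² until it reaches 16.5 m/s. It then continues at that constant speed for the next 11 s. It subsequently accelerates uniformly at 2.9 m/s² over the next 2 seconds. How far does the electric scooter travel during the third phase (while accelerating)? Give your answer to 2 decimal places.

Phase 1 (accelerating): v₀ = 8.50 m/s, a = 2.8 m/s².
v = v₀ + at → t = (16.5 − 8.50) / 2.8 = 2.86 s
v² = v₀² + 2aΔx → Δx = (16.5² − 8.50²)/(2·2.8) = 35.7 m

Phase 2 (constant speed): v₀ = 16.5 m/s, a = 0 m/s².
v = v₀ + at = 16.5 + (0)(11) = 16.5 m/s
Δx = v₀t + ½at² = 16.5·11 + 0.5·0·11² = 182 m

Phase 3 (accelerating): v₀ = 16.5 m/s, a = 2.9 m/s².
v = v₀ + at = 16.5 + (2.9)(2) = 22.3 m/s
Δx = v₀t + ½at² = 16.5·2 + 0.5·2.9·2² = 38.8 m
Distance in phase 3 = 38.8 m

38.80 m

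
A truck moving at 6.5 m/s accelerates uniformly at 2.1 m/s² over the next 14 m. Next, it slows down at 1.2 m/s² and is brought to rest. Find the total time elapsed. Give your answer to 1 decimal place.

Phase 1 (accelerating): v₀ = 6.50 m/s, a = 2.1 m/s².
v² = v₀² + 2aΔx = 6.50² + 2·2.1·14 = 101 → v = 10.1 m/s
t = (v − v₀)/a = (10.1 − 6.50)/2.1 = 1.69 s

Phase 2 (decelerating): v₀ = 10.1 m/s, a = -1.2 m/s².
v = v₀ + at → t = (0 − 10.1) / -1.2 = 8.38 s
v² = v₀² + 2aΔx → Δx = (0² − 10.1²)/(2·-1.2) = 42.1 m
Total time = 1.69 + 8.38 = 10.1 s

10.1 s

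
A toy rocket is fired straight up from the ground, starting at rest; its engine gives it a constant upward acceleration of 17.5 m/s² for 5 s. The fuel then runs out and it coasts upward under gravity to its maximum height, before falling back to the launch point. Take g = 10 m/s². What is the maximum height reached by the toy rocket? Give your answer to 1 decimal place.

Phase 1 (powered ascent): v₀ = 0 m/s, a = 17.5 m/s².
v = v₀ + at = 0 + (17.5)(5) = 87.5 m/s
Δx = v₀t + ½at² = 0·5 + 0.5·17.5·5² = 219 m

Phase 2 (coasting upward): v₀ = 87.5 m/s, a = -10 m/s².
v = v₀ + at → t = (0 − 87.5) / -10 = 8.75 s
v² = v₀² + 2aΔx → Δx = (0² − 87.5²)/(2·-10) = 383 m
Maximum height = 219 + 383 = 602 m

601.6 m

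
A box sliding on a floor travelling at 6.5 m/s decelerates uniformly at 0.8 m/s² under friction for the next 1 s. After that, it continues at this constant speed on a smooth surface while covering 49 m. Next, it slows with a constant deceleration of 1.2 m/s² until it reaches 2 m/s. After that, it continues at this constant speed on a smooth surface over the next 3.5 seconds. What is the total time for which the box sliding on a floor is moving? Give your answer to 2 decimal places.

Phase 1 (decelerating): v₀ = 6.50 m/s, a = -0.8 m/s².
v = v₀ + at = 6.50 + (-0.8)(1) = 5.70 m/s
Δx = v₀t + ½at² = 6.50·1 + 0.5·-0.8·1² = 6.10 m

Phase 2 (constant speed): v₀ = 5.70 m/s, a = 0 m/s².
Constant speed: t = d/v = 49/5.70 = 8.60 s

Phase 3 (decelerating): v₀ = 5.70 m/s, a = -1.2 m/s².
v = v₀ + at → t = (2 − 5.70) / -1.2 = 3.08 s
v² = v₀² + 2aΔx → Δx = (2² − 5.70²)/(2·-1.2) = 11.9 m

Phase 4 (constant speed): v₀ = 2.00 m/s, a = 0 m/s².
v = v₀ + at = 2.00 + (0)(3.5) = 2.00 m/s
Δx = v₀t + ½at² = 2.00·3.5 + 0.5·0·3.5² = 7.00 m
Total time = 1.00 + 8.60 + 3.08 + 3.50 = 16.2 s

16.18 s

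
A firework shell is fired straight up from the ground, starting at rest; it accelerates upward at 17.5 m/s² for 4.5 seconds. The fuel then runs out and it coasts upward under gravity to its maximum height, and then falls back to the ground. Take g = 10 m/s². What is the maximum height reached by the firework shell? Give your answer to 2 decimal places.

Phase 1 (powered ascent): v₀ = 0 m/s, a = 17.5 m/s².
v = v₀ + at = 0 + (17.5)(4.5) = 78.8 m/s
Δx = v₀t + ½at² = 0·4.5 + 0.5·17.5·4.5² = 177 m

Phase 2 (coasting upward): v₀ = 78.8 m/s, a = -10 m/s².
v = v₀ + at → t = (0 − 78.8) / -10 = 7.88 s
v² = v₀² + 2aΔx → Δx = (0² − 78.8²)/(2·-10) = 310 m
Maximum height = 177 + 310 = 487 m

487.27 m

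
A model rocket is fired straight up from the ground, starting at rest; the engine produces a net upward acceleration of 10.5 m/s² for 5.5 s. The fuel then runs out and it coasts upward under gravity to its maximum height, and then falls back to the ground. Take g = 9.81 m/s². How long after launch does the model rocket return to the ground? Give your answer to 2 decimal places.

19.57 s

Phase 1 (powered ascent): v₀ = 0 m/s, a = 10.5 m/s².
v = v₀ + at = 0 + (10.5)(5.5) = 57.8 m/s
Δx = v₀t + ½at² = 0·5.5 + 0.5·10.5·5.5² = 159 m

Phase 2 (coasting upward): v₀ = 57.8 m/s, a = -9.81 m/s².
v = v₀ + at → t = (0 − 57.8) / -9.81 = 5.89 s
v² = v₀² + 2aΔx → Δx = (0² − 57.8²)/(2·-9.81) = 170 m

Phase 3 (free fall): v₀ = 0 m/s, a = -9.81 m/s².
Falls 329 m from rest: t = √(2·329/9.81) = 8.19 s; v = g·t = 80.3 m/s.
Total time = 5.50 + 5.89 + 8.19 = 19.6 s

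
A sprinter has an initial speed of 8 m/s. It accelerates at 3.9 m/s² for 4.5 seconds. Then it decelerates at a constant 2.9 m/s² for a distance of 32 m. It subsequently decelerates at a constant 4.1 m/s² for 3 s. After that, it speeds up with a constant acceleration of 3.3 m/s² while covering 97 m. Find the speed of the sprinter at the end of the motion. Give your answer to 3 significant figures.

Phase 1 (accelerating): v₀ = 8.00 m/s, a = 3.9 m/s².
v = v₀ + at = 8.00 + (3.9)(4.5) = 25.6 m/s
Δx = v₀t + ½at² = 8.00·4.5 + 0.5·3.9·4.5² = 75.5 m

Phase 2 (decelerating): v₀ = 25.6 m/s, a = -2.9 m/s².
v² = v₀² + 2aΔx = 25.6² + 2·-2.9·32 = 467 → v = 21.6 m/s
t = (v − v₀)/a = (21.6 − 25.6)/-2.9 = 1.36 s

Phase 3 (decelerating): v₀ = 21.6 m/s, a = -4.1 m/s².
v = v₀ + at = 21.6 + (-4.1)(3) = 9.31 m/s
Δx = v₀t + ½at² = 21.6·3 + 0.5·-4.1·3² = 46.4 m

Phase 4 (accelerating): v₀ = 9.31 m/s, a = 3.3 m/s².
v² = v₀² + 2aΔx = 9.31² + 2·3.3·97 = 727 → v = 27.0 m/s
t = (v − v₀)/a = (27.0 − 9.31)/3.3 = 5.35 s
Final speed = 27.0 m/s

27.0 m/s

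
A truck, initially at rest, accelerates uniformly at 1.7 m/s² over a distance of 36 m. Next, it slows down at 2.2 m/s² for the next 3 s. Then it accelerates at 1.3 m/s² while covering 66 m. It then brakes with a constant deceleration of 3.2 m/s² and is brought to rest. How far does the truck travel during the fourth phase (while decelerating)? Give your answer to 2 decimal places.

Phase 1 (accelerating): v₀ = 0 m/s, a = 1.7 m/s².
v² = v₀² + 2aΔx = 0² + 2·1.7·36 = 122 → v = 11.1 m/s
t = (v − v₀)/a = (11.1 − 0)/1.7 = 6.51 s

Phase 2 (decelerating): v₀ = 11.1 m/s, a = -2.2 m/s².
v = v₀ + at = 11.1 + (-2.2)(3) = 4.46 m/s
Δx = v₀t + ½at² = 11.1·3 + 0.5·-2.2·3² = 23.3 m

Phase 3 (accelerating): v₀ = 4.46 m/s, a = 1.3 m/s².
v² = v₀² + 2aΔx = 4.46² + 2·1.3·66 = 192 → v = 13.8 m/s
t = (v − v₀)/a = (13.8 − 4.46)/1.3 = 7.21 s

Phase 4 (decelerating): v₀ = 13.8 m/s, a = -3.2 m/s².
v = v₀ + at → t = (0 − 13.8) / -3.2 = 4.32 s
v² = v₀² + 2aΔx → Δx = (0² − 13.8²)/(2·-3.2) = 29.9 m
Distance in phase 4 = 29.9 m

29.93 m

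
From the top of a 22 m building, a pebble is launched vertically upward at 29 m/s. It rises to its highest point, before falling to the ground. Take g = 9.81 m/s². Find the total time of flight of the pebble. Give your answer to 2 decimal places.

6.59 s

Phase 1 (rising): v₀ = 29.0 m/s, a = -9.81 m/s².
v = v₀ + at → t = (0 − 29.0) / -9.81 = 2.96 s
v² = v₀² + 2aΔx → Δx = (0² − 29.0²)/(2·-9.81) = 42.9 m

Phase 2 (falling): v₀ = 0 m/s, a = -9.81 m/s².
Falls 64.9 m from rest: t = √(2·64.9/9.81) = 3.64 s; v = g·t = 35.7 m/s.
Total time = 2.96 + 3.64 = 6.59 s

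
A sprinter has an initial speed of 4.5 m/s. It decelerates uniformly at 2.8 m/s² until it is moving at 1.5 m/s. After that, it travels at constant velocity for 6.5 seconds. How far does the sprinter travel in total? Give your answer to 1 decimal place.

Phase 1 (decelerating): v₀ = 4.50 m/s, a = -2.8 m/s².
v = v₀ + at → t = (1.5 − 4.50) / -2.8 = 1.07 s
v² = v₀² + 2aΔx → Δx = (1.5² − 4.50²)/(2·-2.8) = 3.21 m

Phase 2 (constant speed): v₀ = 1.50 m/s, a = 0 m/s².
v = v₀ + at = 1.50 + (0)(6.5) = 1.50 m/s
Δx = v₀t + ½at² = 1.50·6.5 + 0.5·0·6.5² = 9.75 m
Total distance = 3.21 + 9.75 = 13.0 m

13.0 m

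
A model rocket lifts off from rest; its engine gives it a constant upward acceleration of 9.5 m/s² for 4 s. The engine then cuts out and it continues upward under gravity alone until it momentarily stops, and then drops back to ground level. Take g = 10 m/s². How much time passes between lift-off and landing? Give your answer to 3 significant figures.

13.2 s

Phase 1 (powered ascent): v₀ = 0 m/s, a = 9.5 m/s².
v = v₀ + at = 0 + (9.5)(4) = 38.0 m/s
Δx = v₀t + ½at² = 0·4 + 0.5·9.5·4² = 76.0 m

Phase 2 (coasting upward): v₀ = 38.0 m/s, a = -10 m/s².
v = v₀ + at → t = (0 − 38.0) / -10 = 3.80 s
v² = v₀² + 2aΔx → Δx = (0² − 38.0²)/(2·-10) = 72.2 m

Phase 3 (free fall): v₀ = 0 m/s, a = -10 m/s².
Falls 148 m from rest: t = √(2·148/10) = 5.44 s; v = g·t = 54.4 m/s.
Total time = 4.00 + 3.80 + 5.44 = 13.2 s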